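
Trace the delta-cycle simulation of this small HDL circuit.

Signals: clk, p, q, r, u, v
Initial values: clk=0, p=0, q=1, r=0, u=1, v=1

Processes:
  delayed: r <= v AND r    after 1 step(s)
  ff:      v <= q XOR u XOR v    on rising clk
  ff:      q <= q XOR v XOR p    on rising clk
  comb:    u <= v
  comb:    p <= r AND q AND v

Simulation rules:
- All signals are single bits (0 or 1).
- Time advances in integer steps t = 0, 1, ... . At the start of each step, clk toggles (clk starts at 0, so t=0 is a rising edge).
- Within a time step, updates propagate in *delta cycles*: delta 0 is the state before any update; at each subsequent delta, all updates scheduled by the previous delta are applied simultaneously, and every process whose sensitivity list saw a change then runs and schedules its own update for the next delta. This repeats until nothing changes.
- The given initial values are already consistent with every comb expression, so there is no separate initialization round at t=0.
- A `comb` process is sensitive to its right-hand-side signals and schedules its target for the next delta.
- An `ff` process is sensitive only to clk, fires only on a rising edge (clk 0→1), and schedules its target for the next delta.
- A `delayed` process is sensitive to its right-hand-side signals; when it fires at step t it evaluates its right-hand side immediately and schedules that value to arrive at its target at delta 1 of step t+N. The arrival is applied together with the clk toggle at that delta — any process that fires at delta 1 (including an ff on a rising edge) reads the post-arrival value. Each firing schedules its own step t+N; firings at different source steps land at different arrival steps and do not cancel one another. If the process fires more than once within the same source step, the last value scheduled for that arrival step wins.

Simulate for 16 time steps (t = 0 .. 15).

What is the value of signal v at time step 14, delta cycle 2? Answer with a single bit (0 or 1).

0

t=0 Δ0: q=1 p=0 v=1 clk=0 u=1 r=0
  Δ1: clk:0→1
  Δ2: q:1→0
  (2Δ to stable)
t=1 Δ0: q=0 p=0 v=1 clk=1 u=1 r=0
  Δ1: clk:1→0
  (1Δ to stable)
t=2 Δ0: q=0 p=0 v=1 clk=0 u=1 r=0
  Δ1: clk:0→1
  Δ2: q:0→1, v:1→0
  Δ3: u:1→0
  (3Δ to stable)
t=3 Δ0: q=1 p=0 v=0 clk=1 u=0 r=0
  Δ1: clk:1→0
  (1Δ to stable)
t=4 Δ0: q=1 p=0 v=0 clk=0 u=0 r=0
  Δ1: clk:0→1
  Δ2: v:0→1
  Δ3: u:0→1
  (3Δ to stable)
t=5 Δ0: q=1 p=0 v=1 clk=1 u=1 r=0
  Δ1: clk:1→0
  (1Δ to stable)
t=6 Δ0: q=1 p=0 v=1 clk=0 u=1 r=0
  Δ1: clk:0→1
  Δ2: q:1→0
  (2Δ to stable)
t=7 Δ0: q=0 p=0 v=1 clk=1 u=1 r=0
  Δ1: clk:1→0
  (1Δ to stable)
t=8 Δ0: q=0 p=0 v=1 clk=0 u=1 r=0
  Δ1: clk:0→1
  Δ2: q:0→1, v:1→0
  Δ3: u:1→0
  (3Δ to stable)
t=9 Δ0: q=1 p=0 v=0 clk=1 u=0 r=0
  Δ1: clk:1→0
  (1Δ to stable)
t=10 Δ0: q=1 p=0 v=0 clk=0 u=0 r=0
  Δ1: clk:0→1
  Δ2: v:0→1
  Δ3: u:0→1
  (3Δ to stable)
t=11 Δ0: q=1 p=0 v=1 clk=1 u=1 r=0
  Δ1: clk:1→0
  (1Δ to stable)
t=12 Δ0: q=1 p=0 v=1 clk=0 u=1 r=0
  Δ1: clk:0→1
  Δ2: q:1→0
  (2Δ to stable)
t=13 Δ0: q=0 p=0 v=1 clk=1 u=1 r=0
  Δ1: clk:1→0
  (1Δ to stable)
t=14 Δ0: q=0 p=0 v=1 clk=0 u=1 r=0
  Δ1: clk:0→1
  Δ2: q:0→1, v:1→0
  Δ3: u:1→0
  (3Δ to stable)
t=15 Δ0: q=1 p=0 v=0 clk=1 u=0 r=0
  Δ1: clk:1→0
  (1Δ to stable)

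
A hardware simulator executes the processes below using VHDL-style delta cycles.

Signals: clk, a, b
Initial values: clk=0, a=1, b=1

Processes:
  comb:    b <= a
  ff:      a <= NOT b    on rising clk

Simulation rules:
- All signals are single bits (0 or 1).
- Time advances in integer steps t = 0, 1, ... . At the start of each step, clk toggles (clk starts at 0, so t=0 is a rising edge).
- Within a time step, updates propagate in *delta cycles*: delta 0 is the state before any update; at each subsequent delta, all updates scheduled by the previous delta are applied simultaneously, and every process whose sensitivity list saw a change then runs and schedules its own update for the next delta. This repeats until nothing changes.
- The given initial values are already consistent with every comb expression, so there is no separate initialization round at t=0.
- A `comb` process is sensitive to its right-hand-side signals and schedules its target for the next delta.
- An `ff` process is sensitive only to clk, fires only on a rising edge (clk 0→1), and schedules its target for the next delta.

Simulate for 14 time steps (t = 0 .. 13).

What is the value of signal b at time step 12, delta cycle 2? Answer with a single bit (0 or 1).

t=0 Δ0: clk=0 b=1 a=1
  Δ1: clk:0→1
  Δ2: a:1→0
  Δ3: b:1→0
  (3Δ to stable)
t=1 Δ0: clk=1 b=0 a=0
  Δ1: clk:1→0
  (1Δ to stable)
t=2 Δ0: clk=0 b=0 a=0
  Δ1: clk:0→1
  Δ2: a:0→1
  Δ3: b:0→1
  (3Δ to stable)
t=3 Δ0: clk=1 b=1 a=1
  Δ1: clk:1→0
  (1Δ to stable)
t=4 Δ0: clk=0 b=1 a=1
  Δ1: clk:0→1
  Δ2: a:1→0
  Δ3: b:1→0
  (3Δ to stable)
t=5 Δ0: clk=1 b=0 a=0
  Δ1: clk:1→0
  (1Δ to stable)
t=6 Δ0: clk=0 b=0 a=0
  Δ1: clk:0→1
  Δ2: a:0→1
  Δ3: b:0→1
  (3Δ to stable)
t=7 Δ0: clk=1 b=1 a=1
  Δ1: clk:1→0
  (1Δ to stable)
t=8 Δ0: clk=0 b=1 a=1
  Δ1: clk:0→1
  Δ2: a:1→0
  Δ3: b:1→0
  (3Δ to stable)
t=9 Δ0: clk=1 b=0 a=0
  Δ1: clk:1→0
  (1Δ to stable)
t=10 Δ0: clk=0 b=0 a=0
  Δ1: clk:0→1
  Δ2: a:0→1
  Δ3: b:0→1
  (3Δ to stable)
t=11 Δ0: clk=1 b=1 a=1
  Δ1: clk:1→0
  (1Δ to stable)
t=12 Δ0: clk=0 b=1 a=1
  Δ1: clk:0→1
  Δ2: a:1→0
  Δ3: b:1→0
  (3Δ to stable)
t=13 Δ0: clk=1 b=0 a=0
  Δ1: clk:1→0
  (1Δ to stable)

1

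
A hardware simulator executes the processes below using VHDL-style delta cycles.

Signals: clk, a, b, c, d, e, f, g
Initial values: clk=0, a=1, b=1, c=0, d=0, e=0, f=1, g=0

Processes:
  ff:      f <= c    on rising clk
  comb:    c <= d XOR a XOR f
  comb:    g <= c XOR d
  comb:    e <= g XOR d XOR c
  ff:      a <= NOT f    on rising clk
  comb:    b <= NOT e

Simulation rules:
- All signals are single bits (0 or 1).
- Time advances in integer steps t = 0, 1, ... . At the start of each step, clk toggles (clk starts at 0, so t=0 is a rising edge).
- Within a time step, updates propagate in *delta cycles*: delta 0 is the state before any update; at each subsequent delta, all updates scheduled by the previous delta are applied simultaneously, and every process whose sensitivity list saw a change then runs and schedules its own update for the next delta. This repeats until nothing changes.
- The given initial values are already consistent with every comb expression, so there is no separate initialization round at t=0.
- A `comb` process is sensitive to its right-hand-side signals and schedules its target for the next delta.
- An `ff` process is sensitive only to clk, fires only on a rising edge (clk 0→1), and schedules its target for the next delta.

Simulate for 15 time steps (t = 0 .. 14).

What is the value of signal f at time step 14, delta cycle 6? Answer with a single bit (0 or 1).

0

[bits: a,b,clk,e,c,d,g,f]
t=0: Δ0=11000001 Δ1=11100001 Δ2=01100000 | 2Δ
t=1: Δ0=01100000 Δ1=01000000 | 1Δ
t=2: Δ0=01000000 Δ1=01100000 Δ2=11100000 Δ3=11101000 Δ4=11111010 Δ5=10101010 Δ6=11101010 | 6Δ
t=3: Δ0=11101010 Δ1=11001010 | 1Δ
t=4: Δ0=11001010 Δ1=11101010 Δ2=11101011 Δ3=11100011 Δ4=11110001 Δ5=10100001 Δ6=11100001 | 6Δ
t=5: Δ0=11100001 Δ1=11000001 | 1Δ
t=6: Δ0=11000001 Δ1=11100001 Δ2=01100000 | 2Δ
t=7: Δ0=01100000 Δ1=01000000 | 1Δ
t=8: Δ0=01000000 Δ1=01100000 Δ2=11100000 Δ3=11101000 Δ4=11111010 Δ5=10101010 Δ6=11101010 | 6Δ
t=9: Δ0=11101010 Δ1=11001010 | 1Δ
t=10: Δ0=11001010 Δ1=11101010 Δ2=11101011 Δ3=11100011 Δ4=11110001 Δ5=10100001 Δ6=11100001 | 6Δ
t=11: Δ0=11100001 Δ1=11000001 | 1Δ
t=12: Δ0=11000001 Δ1=11100001 Δ2=01100000 | 2Δ
t=13: Δ0=01100000 Δ1=01000000 | 1Δ
t=14: Δ0=01000000 Δ1=01100000 Δ2=11100000 Δ3=11101000 Δ4=11111010 Δ5=10101010 Δ6=11101010 | 6Δ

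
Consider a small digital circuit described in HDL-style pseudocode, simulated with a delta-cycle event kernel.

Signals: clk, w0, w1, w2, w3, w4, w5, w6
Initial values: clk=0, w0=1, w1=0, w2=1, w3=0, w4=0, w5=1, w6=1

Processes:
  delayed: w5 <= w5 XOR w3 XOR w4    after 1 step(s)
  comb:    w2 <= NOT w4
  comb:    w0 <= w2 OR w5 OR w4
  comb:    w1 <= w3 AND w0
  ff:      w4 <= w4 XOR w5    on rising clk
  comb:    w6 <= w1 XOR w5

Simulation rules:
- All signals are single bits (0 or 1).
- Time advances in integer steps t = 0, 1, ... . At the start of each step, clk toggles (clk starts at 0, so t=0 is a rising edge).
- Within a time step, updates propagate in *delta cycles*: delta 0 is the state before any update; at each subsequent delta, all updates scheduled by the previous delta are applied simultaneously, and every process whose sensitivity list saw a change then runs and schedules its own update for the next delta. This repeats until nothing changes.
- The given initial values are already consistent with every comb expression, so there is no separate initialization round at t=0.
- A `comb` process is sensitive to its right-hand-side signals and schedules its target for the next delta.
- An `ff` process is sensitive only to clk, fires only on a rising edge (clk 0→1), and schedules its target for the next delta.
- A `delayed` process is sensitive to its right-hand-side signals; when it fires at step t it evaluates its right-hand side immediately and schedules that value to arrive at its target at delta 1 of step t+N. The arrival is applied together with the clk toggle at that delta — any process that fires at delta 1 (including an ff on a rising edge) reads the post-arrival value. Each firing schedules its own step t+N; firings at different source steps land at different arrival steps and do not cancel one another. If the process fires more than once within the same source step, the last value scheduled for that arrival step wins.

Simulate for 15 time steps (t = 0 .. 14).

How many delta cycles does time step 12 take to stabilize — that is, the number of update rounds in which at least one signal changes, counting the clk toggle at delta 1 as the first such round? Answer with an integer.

3

[bits: clk,w6,w1,w5,w0,w2,w4,w3]
t=0: Δ0=01011100 Δ1=11011100 Δ2=11011110 Δ3=11011010 | 3Δ
t=1: Δ0=11011010 Δ1=01001010 Δ2=00001010 | 2Δ
t=2: Δ0=00001010 Δ1=10011010 Δ2=11011000 Δ3=11011100 | 3Δ
t=3: Δ0=11011100 Δ1=01011100 | 1Δ
t=4: Δ0=01011100 Δ1=11011100 Δ2=11011110 Δ3=11011010 | 3Δ
t=5: Δ0=11011010 Δ1=01001010 Δ2=00001010 | 2Δ
t=6: Δ0=00001010 Δ1=10011010 Δ2=11011000 Δ3=11011100 | 3Δ
t=7: Δ0=11011100 Δ1=01011100 | 1Δ
t=8: Δ0=01011100 Δ1=11011100 Δ2=11011110 Δ3=11011010 | 3Δ
t=9: Δ0=11011010 Δ1=01001010 Δ2=00001010 | 2Δ
t=10: Δ0=00001010 Δ1=10011010 Δ2=11011000 Δ3=11011100 | 3Δ
t=11: Δ0=11011100 Δ1=01011100 | 1Δ
t=12: Δ0=01011100 Δ1=11011100 Δ2=11011110 Δ3=11011010 | 3Δ
t=13: Δ0=11011010 Δ1=01001010 Δ2=00001010 | 2Δ
t=14: Δ0=00001010 Δ1=10011010 Δ2=11011000 Δ3=11011100 | 3Δ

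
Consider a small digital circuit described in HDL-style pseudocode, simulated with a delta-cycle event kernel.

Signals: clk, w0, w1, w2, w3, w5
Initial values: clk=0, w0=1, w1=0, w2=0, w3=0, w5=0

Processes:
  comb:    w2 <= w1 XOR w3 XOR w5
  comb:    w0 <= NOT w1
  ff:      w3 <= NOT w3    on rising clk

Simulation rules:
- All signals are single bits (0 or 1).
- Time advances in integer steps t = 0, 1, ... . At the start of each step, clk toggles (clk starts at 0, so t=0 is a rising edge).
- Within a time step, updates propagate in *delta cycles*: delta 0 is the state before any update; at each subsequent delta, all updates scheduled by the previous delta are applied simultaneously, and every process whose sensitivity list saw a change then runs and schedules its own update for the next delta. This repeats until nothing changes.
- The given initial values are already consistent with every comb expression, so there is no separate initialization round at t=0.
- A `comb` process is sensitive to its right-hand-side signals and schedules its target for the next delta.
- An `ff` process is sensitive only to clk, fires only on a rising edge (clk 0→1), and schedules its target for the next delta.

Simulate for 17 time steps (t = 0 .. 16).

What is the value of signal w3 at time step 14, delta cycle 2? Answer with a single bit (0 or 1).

0

t=0 Δ0: w0=1 w3=0 w2=0 w1=0 w5=0 clk=0
  Δ1: clk:0→1
  Δ2: w3:0→1
  Δ3: w2:0→1
  (3Δ to stable)
t=1 Δ0: w0=1 w3=1 w2=1 w1=0 w5=0 clk=1
  Δ1: clk:1→0
  (1Δ to stable)
t=2 Δ0: w0=1 w3=1 w2=1 w1=0 w5=0 clk=0
  Δ1: clk:0→1
  Δ2: w3:1→0
  Δ3: w2:1→0
  (3Δ to stable)
t=3 Δ0: w0=1 w3=0 w2=0 w1=0 w5=0 clk=1
  Δ1: clk:1→0
  (1Δ to stable)
t=4 Δ0: w0=1 w3=0 w2=0 w1=0 w5=0 clk=0
  Δ1: clk:0→1
  Δ2: w3:0→1
  Δ3: w2:0→1
  (3Δ to stable)
t=5 Δ0: w0=1 w3=1 w2=1 w1=0 w5=0 clk=1
  Δ1: clk:1→0
  (1Δ to stable)
t=6 Δ0: w0=1 w3=1 w2=1 w1=0 w5=0 clk=0
  Δ1: clk:0→1
  Δ2: w3:1→0
  Δ3: w2:1→0
  (3Δ to stable)
t=7 Δ0: w0=1 w3=0 w2=0 w1=0 w5=0 clk=1
  Δ1: clk:1→0
  (1Δ to stable)
t=8 Δ0: w0=1 w3=0 w2=0 w1=0 w5=0 clk=0
  Δ1: clk:0→1
  Δ2: w3:0→1
  Δ3: w2:0→1
  (3Δ to stable)
t=9 Δ0: w0=1 w3=1 w2=1 w1=0 w5=0 clk=1
  Δ1: clk:1→0
  (1Δ to stable)
t=10 Δ0: w0=1 w3=1 w2=1 w1=0 w5=0 clk=0
  Δ1: clk:0→1
  Δ2: w3:1→0
  Δ3: w2:1→0
  (3Δ to stable)
t=11 Δ0: w0=1 w3=0 w2=0 w1=0 w5=0 clk=1
  Δ1: clk:1→0
  (1Δ to stable)
t=12 Δ0: w0=1 w3=0 w2=0 w1=0 w5=0 clk=0
  Δ1: clk:0→1
  Δ2: w3:0→1
  Δ3: w2:0→1
  (3Δ to stable)
t=13 Δ0: w0=1 w3=1 w2=1 w1=0 w5=0 clk=1
  Δ1: clk:1→0
  (1Δ to stable)
t=14 Δ0: w0=1 w3=1 w2=1 w1=0 w5=0 clk=0
  Δ1: clk:0→1
  Δ2: w3:1→0
  Δ3: w2:1→0
  (3Δ to stable)
t=15 Δ0: w0=1 w3=0 w2=0 w1=0 w5=0 clk=1
  Δ1: clk:1→0
  (1Δ to stable)
t=16 Δ0: w0=1 w3=0 w2=0 w1=0 w5=0 clk=0
  Δ1: clk:0→1
  Δ2: w3:0→1
  Δ3: w2:0→1
  (3Δ to stable)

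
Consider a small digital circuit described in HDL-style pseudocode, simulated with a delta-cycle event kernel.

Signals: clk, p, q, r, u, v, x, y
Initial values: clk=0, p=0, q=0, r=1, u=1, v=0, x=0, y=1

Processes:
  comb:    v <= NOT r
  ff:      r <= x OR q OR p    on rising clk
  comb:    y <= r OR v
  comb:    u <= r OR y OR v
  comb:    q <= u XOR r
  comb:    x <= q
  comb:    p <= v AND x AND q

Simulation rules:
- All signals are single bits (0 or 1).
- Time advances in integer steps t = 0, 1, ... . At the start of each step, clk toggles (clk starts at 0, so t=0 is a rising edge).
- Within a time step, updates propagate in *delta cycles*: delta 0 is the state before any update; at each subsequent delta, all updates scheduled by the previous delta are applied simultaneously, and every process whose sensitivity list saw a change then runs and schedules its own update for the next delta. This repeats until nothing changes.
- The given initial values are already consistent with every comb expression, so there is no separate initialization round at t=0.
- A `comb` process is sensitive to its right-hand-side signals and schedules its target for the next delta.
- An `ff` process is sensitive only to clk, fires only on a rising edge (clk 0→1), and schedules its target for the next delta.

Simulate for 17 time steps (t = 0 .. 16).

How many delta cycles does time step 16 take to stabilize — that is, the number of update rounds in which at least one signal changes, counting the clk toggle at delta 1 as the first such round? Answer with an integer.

[bits: clk,y,q,u,x,v,r,p]
t=0: Δ0=01010010 Δ1=11010010 Δ2=11010000 Δ3=10110100 Δ4=11111100 Δ5=11111101 | 5Δ
t=1: Δ0=11111101 Δ1=01111101 | 1Δ
t=2: Δ0=01111101 Δ1=11111101 Δ2=11111111 Δ3=11011011 Δ4=11010010 | 4Δ
t=3: Δ0=11010010 Δ1=01010010 | 1Δ
t=4: Δ0=01010010 Δ1=11010010 Δ2=11010000 Δ3=10110100 Δ4=11111100 Δ5=11111101 | 5Δ
t=5: Δ0=11111101 Δ1=01111101 | 1Δ
t=6: Δ0=01111101 Δ1=11111101 Δ2=11111111 Δ3=11011011 Δ4=11010010 | 4Δ
t=7: Δ0=11010010 Δ1=01010010 | 1Δ
t=8: Δ0=01010010 Δ1=11010010 Δ2=11010000 Δ3=10110100 Δ4=11111100 Δ5=11111101 | 5Δ
t=9: Δ0=11111101 Δ1=01111101 | 1Δ
t=10: Δ0=01111101 Δ1=11111101 Δ2=11111111 Δ3=11011011 Δ4=11010010 | 4Δ
t=11: Δ0=11010010 Δ1=01010010 | 1Δ
t=12: Δ0=01010010 Δ1=11010010 Δ2=11010000 Δ3=10110100 Δ4=11111100 Δ5=11111101 | 5Δ
t=13: Δ0=11111101 Δ1=01111101 | 1Δ
t=14: Δ0=01111101 Δ1=11111101 Δ2=11111111 Δ3=11011011 Δ4=11010010 | 4Δ
t=15: Δ0=11010010 Δ1=01010010 | 1Δ
t=16: Δ0=01010010 Δ1=11010010 Δ2=11010000 Δ3=10110100 Δ4=11111100 Δ5=11111101 | 5Δ

5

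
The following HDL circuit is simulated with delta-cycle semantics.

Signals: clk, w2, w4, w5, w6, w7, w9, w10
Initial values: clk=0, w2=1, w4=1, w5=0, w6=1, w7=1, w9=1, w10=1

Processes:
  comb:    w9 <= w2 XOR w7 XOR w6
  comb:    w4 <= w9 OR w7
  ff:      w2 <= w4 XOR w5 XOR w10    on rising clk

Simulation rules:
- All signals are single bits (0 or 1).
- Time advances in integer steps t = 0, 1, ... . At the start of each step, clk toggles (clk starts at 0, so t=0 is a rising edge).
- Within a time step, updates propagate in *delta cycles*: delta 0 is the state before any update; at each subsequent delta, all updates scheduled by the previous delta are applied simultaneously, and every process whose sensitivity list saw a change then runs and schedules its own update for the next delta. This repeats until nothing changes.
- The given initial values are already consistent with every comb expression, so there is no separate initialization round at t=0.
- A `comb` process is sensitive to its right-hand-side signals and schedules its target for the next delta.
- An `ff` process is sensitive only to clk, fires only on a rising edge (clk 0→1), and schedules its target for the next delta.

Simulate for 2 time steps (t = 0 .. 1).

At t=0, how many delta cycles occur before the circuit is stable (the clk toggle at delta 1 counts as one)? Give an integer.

3

t0.Δ0 clk=0 w4=1 w2=1 w6=1 w7=1 w10=1 w5=0 w9=1
t0.Δ1 clk=1 w4=1 w2=1 w6=1 w7=1 w10=1 w5=0 w9=1
t0.Δ2 clk=1 w4=1 w2=0 w6=1 w7=1 w10=1 w5=0 w9=1
t0.Δ3 clk=1 w4=1 w2=0 w6=1 w7=1 w10=1 w5=0 w9=0
t1.Δ0 clk=1 w4=1 w2=0 w6=1 w7=1 w10=1 w5=0 w9=0
t1.Δ1 clk=0 w4=1 w2=0 w6=1 w7=1 w10=1 w5=0 w9=0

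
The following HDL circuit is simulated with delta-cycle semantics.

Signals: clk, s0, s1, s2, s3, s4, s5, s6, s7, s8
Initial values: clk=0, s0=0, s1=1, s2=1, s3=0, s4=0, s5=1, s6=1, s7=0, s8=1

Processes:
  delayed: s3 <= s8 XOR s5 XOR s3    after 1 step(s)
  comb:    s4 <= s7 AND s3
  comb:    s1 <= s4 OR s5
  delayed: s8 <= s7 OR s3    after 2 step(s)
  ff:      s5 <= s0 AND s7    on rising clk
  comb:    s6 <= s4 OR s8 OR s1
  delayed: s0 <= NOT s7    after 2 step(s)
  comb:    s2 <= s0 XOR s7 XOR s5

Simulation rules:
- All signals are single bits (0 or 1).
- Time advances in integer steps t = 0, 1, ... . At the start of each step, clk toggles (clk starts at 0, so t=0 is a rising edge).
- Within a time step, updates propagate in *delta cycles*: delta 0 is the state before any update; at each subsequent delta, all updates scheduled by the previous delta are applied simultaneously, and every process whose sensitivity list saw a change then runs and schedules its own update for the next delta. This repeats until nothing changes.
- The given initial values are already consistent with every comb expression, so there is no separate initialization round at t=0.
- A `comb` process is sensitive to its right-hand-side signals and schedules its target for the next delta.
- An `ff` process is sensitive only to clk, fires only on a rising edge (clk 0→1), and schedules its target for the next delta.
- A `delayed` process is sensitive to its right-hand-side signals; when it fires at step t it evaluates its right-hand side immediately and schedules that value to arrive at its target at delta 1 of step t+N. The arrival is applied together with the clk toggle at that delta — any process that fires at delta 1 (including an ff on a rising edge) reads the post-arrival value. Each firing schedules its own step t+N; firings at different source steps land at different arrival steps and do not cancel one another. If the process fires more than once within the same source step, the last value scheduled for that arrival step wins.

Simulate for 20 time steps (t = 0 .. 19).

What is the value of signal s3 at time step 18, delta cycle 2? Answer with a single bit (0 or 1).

0

[bits: s6,clk,s4,s7,s0,s8,s5,s1,s3,s2]
t=0: Δ0=1000011101 Δ1=1100011101 Δ2=1100010101 Δ3=1100010000 | 3Δ
t=1: Δ0=1100010000 Δ1=1000010010 | 1Δ
t=2: Δ0=1000010010 Δ1=1100010000 | 1Δ
t=3: Δ0=1100010000 Δ1=1000010010 | 1Δ
t=4: Δ0=1000010010 Δ1=1100000000 Δ2=0100000000 | 2Δ
t=5: Δ0=0100000000 Δ1=0000010000 Δ2=1000010000 | 2Δ
t=6: Δ0=1000010000 Δ1=1100000010 Δ2=0100000010 | 2Δ
t=7: Δ0=0100000010 Δ1=0000000010 | 1Δ
t=8: Δ0=0000000010 Δ1=0100010010 Δ2=1100010010 | 2Δ
t=9: Δ0=1100010010 Δ1=1000010000 | 1Δ
t=10: Δ0=1000010000 Δ1=1100010010 | 1Δ
t=11: Δ0=1100010010 Δ1=1000000000 Δ2=0000000000 | 2Δ
t=12: Δ0=0000000000 Δ1=0100010000 Δ2=1100010000 | 2Δ
t=13: Δ0=1100010000 Δ1=1000000010 Δ2=0000000010 | 2Δ
t=14: Δ0=0000000010 Δ1=0100000010 | 1Δ
t=15: Δ0=0100000010 Δ1=0000010010 Δ2=1000010010 | 2Δ
t=16: Δ0=1000010010 Δ1=1100010000 | 1Δ
t=17: Δ0=1100010000 Δ1=1000010010 | 1Δ
t=18: Δ0=1000010010 Δ1=1100000000 Δ2=0100000000 | 2Δ
t=19: Δ0=0100000000 Δ1=0000010000 Δ2=1000010000 | 2Δ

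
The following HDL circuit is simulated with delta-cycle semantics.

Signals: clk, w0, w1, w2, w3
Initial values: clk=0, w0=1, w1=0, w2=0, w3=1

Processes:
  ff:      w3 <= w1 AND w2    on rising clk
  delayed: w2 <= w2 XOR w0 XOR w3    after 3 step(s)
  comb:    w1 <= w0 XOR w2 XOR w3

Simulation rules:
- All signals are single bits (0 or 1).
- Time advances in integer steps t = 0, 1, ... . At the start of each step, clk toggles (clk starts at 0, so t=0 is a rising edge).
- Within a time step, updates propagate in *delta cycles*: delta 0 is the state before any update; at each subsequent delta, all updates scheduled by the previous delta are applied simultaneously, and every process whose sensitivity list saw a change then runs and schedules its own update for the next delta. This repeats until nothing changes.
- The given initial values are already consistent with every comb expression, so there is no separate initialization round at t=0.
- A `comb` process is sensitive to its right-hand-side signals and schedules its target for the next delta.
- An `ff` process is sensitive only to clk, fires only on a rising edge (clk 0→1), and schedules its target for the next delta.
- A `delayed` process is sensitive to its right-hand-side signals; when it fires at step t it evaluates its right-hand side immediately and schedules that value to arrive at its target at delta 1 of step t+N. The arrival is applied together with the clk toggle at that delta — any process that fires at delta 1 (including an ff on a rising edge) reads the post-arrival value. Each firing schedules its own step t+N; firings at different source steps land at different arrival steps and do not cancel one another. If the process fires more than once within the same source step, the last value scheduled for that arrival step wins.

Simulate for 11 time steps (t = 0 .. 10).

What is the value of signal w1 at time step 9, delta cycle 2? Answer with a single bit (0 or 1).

[bits: w3,clk,w2,w1,w0]
t=0: Δ0=10001 Δ1=11001 Δ2=01001 Δ3=01011 | 3Δ
t=1: Δ0=01011 Δ1=00011 | 1Δ
t=2: Δ0=00011 Δ1=01011 | 1Δ
t=3: Δ0=01011 Δ1=00111 Δ2=00101 | 2Δ
t=4: Δ0=00101 Δ1=01101 | 1Δ
t=5: Δ0=01101 Δ1=00101 | 1Δ
t=6: Δ0=00101 Δ1=01001 Δ2=01011 | 2Δ
t=7: Δ0=01011 Δ1=00011 | 1Δ
t=8: Δ0=00011 Δ1=01011 | 1Δ
t=9: Δ0=01011 Δ1=00111 Δ2=00101 | 2Δ
t=10: Δ0=00101 Δ1=01101 | 1Δ

0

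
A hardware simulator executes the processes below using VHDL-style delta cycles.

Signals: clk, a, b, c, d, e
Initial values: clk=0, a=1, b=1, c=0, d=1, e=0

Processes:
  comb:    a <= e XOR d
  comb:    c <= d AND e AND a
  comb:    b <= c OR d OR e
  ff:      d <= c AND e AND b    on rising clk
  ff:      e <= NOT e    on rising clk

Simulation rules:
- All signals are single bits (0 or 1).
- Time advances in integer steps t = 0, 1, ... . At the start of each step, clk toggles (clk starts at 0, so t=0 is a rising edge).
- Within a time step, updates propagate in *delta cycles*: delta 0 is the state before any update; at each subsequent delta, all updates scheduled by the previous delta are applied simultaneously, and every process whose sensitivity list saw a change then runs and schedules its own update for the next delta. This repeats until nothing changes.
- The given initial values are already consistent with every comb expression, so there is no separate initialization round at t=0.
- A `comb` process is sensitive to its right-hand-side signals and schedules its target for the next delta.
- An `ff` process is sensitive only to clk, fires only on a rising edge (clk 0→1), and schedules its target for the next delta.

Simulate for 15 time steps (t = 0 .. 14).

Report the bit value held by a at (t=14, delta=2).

1

[bits: b,a,e,d,clk,c]
t=0: Δ0=110100 Δ1=110110 Δ2=111010 | 2Δ
t=1: Δ0=111010 Δ1=111000 | 1Δ
t=2: Δ0=111000 Δ1=111010 Δ2=110010 Δ3=000010 | 3Δ
t=3: Δ0=000010 Δ1=000000 | 1Δ
t=4: Δ0=000000 Δ1=000010 Δ2=001010 Δ3=111010 | 3Δ
t=5: Δ0=111010 Δ1=111000 | 1Δ
t=6: Δ0=111000 Δ1=111010 Δ2=110010 Δ3=000010 | 3Δ
t=7: Δ0=000010 Δ1=000000 | 1Δ
t=8: Δ0=000000 Δ1=000010 Δ2=001010 Δ3=111010 | 3Δ
t=9: Δ0=111010 Δ1=111000 | 1Δ
t=10: Δ0=111000 Δ1=111010 Δ2=110010 Δ3=000010 | 3Δ
t=11: Δ0=000010 Δ1=000000 | 1Δ
t=12: Δ0=000000 Δ1=000010 Δ2=001010 Δ3=111010 | 3Δ
t=13: Δ0=111010 Δ1=111000 | 1Δ
t=14: Δ0=111000 Δ1=111010 Δ2=110010 Δ3=000010 | 3Δ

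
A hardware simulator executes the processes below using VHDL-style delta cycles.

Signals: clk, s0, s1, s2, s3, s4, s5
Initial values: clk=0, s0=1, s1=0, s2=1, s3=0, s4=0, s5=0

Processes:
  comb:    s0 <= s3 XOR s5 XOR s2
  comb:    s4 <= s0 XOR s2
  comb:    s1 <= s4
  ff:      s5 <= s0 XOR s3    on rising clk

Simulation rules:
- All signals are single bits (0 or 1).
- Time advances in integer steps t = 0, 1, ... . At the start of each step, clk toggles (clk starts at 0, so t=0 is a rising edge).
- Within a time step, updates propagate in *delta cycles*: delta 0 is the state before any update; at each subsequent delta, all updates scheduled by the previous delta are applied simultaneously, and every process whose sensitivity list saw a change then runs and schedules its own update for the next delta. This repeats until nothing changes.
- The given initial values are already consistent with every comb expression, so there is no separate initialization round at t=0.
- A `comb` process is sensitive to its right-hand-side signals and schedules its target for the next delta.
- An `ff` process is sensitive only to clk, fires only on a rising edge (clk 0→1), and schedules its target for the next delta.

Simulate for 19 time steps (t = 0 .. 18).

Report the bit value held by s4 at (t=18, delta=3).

[bits: clk,s5,s3,s2,s1,s4,s0]
t=0: Δ0=0001001 Δ1=1001001 Δ2=1101001 Δ3=1101000 Δ4=1101010 Δ5=1101110 | 5Δ
t=1: Δ0=1101110 Δ1=0101110 | 1Δ
t=2: Δ0=0101110 Δ1=1101110 Δ2=1001110 Δ3=1001111 Δ4=1001101 Δ5=1001001 | 5Δ
t=3: Δ0=1001001 Δ1=0001001 | 1Δ
t=4: Δ0=0001001 Δ1=1001001 Δ2=1101001 Δ3=1101000 Δ4=1101010 Δ5=1101110 | 5Δ
t=5: Δ0=1101110 Δ1=0101110 | 1Δ
t=6: Δ0=0101110 Δ1=1101110 Δ2=1001110 Δ3=1001111 Δ4=1001101 Δ5=1001001 | 5Δ
t=7: Δ0=1001001 Δ1=0001001 | 1Δ
t=8: Δ0=0001001 Δ1=1001001 Δ2=1101001 Δ3=1101000 Δ4=1101010 Δ5=1101110 | 5Δ
t=9: Δ0=1101110 Δ1=0101110 | 1Δ
t=10: Δ0=0101110 Δ1=1101110 Δ2=1001110 Δ3=1001111 Δ4=1001101 Δ5=1001001 | 5Δ
t=11: Δ0=1001001 Δ1=0001001 | 1Δ
t=12: Δ0=0001001 Δ1=1001001 Δ2=1101001 Δ3=1101000 Δ4=1101010 Δ5=1101110 | 5Δ
t=13: Δ0=1101110 Δ1=0101110 | 1Δ
t=14: Δ0=0101110 Δ1=1101110 Δ2=1001110 Δ3=1001111 Δ4=1001101 Δ5=1001001 | 5Δ
t=15: Δ0=1001001 Δ1=0001001 | 1Δ
t=16: Δ0=0001001 Δ1=1001001 Δ2=1101001 Δ3=1101000 Δ4=1101010 Δ5=1101110 | 5Δ
t=17: Δ0=1101110 Δ1=0101110 | 1Δ
t=18: Δ0=0101110 Δ1=1101110 Δ2=1001110 Δ3=1001111 Δ4=1001101 Δ5=1001001 | 5Δ

1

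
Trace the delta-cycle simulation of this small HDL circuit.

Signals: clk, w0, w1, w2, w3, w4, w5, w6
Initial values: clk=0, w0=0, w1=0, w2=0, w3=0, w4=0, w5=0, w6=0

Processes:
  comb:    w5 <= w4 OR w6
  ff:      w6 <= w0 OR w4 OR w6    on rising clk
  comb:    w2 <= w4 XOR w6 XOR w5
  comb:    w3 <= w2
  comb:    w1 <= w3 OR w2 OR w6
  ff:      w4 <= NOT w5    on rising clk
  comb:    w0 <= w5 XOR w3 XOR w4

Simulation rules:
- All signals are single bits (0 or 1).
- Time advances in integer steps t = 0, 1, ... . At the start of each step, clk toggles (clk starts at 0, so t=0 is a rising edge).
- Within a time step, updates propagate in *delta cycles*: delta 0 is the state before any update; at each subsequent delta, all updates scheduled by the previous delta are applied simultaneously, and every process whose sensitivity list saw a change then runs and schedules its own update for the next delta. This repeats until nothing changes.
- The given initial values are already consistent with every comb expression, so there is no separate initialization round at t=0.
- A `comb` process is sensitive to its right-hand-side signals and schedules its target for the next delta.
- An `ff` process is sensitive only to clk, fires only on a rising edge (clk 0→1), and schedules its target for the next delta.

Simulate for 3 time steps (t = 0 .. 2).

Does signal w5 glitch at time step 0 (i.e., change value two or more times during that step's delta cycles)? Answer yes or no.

t0.Δ0 w3=0 clk=0 w5=0 w2=0 w6=0 w1=0 w4=0 w0=0
t0.Δ1 w3=0 clk=1 w5=0 w2=0 w6=0 w1=0 w4=0 w0=0
t0.Δ2 w3=0 clk=1 w5=0 w2=0 w6=0 w1=0 w4=1 w0=0
t0.Δ3 w3=0 clk=1 w5=1 w2=1 w6=0 w1=0 w4=1 w0=1
t0.Δ4 w3=1 clk=1 w5=1 w2=0 w6=0 w1=1 w4=1 w0=0
t0.Δ5 w3=0 clk=1 w5=1 w2=0 w6=0 w1=1 w4=1 w0=1
t0.Δ6 w3=0 clk=1 w5=1 w2=0 w6=0 w1=0 w4=1 w0=0
t1.Δ0 w3=0 clk=1 w5=1 w2=0 w6=0 w1=0 w4=1 w0=0
t1.Δ1 w3=0 clk=0 w5=1 w2=0 w6=0 w1=0 w4=1 w0=0
t2.Δ0 w3=0 clk=0 w5=1 w2=0 w6=0 w1=0 w4=1 w0=0
t2.Δ1 w3=0 clk=1 w5=1 w2=0 w6=0 w1=0 w4=1 w0=0
t2.Δ2 w3=0 clk=1 w5=1 w2=0 w6=1 w1=0 w4=0 w0=0
t2.Δ3 w3=0 clk=1 w5=1 w2=0 w6=1 w1=1 w4=0 w0=1

no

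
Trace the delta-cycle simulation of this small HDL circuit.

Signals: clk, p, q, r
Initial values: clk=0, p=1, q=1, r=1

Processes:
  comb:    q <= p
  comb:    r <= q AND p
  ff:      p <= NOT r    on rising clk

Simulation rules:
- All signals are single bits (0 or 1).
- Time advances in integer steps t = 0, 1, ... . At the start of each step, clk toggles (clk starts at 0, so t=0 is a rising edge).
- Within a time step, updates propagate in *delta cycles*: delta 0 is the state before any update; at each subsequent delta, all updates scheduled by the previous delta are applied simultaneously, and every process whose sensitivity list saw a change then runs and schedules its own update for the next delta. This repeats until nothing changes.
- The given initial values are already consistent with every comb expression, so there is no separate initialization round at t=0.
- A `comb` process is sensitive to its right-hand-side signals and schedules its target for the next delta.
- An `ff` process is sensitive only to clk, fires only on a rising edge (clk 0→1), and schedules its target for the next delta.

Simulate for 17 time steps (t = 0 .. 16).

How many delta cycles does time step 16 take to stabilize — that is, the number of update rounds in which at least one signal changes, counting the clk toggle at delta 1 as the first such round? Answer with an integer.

[bits: p,clk,r,q]
t=0: Δ0=1011 Δ1=1111 Δ2=0111 Δ3=0100 | 3Δ
t=1: Δ0=0100 Δ1=0000 | 1Δ
t=2: Δ0=0000 Δ1=0100 Δ2=1100 Δ3=1101 Δ4=1111 | 4Δ
t=3: Δ0=1111 Δ1=1011 | 1Δ
t=4: Δ0=1011 Δ1=1111 Δ2=0111 Δ3=0100 | 3Δ
t=5: Δ0=0100 Δ1=0000 | 1Δ
t=6: Δ0=0000 Δ1=0100 Δ2=1100 Δ3=1101 Δ4=1111 | 4Δ
t=7: Δ0=1111 Δ1=1011 | 1Δ
t=8: Δ0=1011 Δ1=1111 Δ2=0111 Δ3=0100 | 3Δ
t=9: Δ0=0100 Δ1=0000 | 1Δ
t=10: Δ0=0000 Δ1=0100 Δ2=1100 Δ3=1101 Δ4=1111 | 4Δ
t=11: Δ0=1111 Δ1=1011 | 1Δ
t=12: Δ0=1011 Δ1=1111 Δ2=0111 Δ3=0100 | 3Δ
t=13: Δ0=0100 Δ1=0000 | 1Δ
t=14: Δ0=0000 Δ1=0100 Δ2=1100 Δ3=1101 Δ4=1111 | 4Δ
t=15: Δ0=1111 Δ1=1011 | 1Δ
t=16: Δ0=1011 Δ1=1111 Δ2=0111 Δ3=0100 | 3Δ

3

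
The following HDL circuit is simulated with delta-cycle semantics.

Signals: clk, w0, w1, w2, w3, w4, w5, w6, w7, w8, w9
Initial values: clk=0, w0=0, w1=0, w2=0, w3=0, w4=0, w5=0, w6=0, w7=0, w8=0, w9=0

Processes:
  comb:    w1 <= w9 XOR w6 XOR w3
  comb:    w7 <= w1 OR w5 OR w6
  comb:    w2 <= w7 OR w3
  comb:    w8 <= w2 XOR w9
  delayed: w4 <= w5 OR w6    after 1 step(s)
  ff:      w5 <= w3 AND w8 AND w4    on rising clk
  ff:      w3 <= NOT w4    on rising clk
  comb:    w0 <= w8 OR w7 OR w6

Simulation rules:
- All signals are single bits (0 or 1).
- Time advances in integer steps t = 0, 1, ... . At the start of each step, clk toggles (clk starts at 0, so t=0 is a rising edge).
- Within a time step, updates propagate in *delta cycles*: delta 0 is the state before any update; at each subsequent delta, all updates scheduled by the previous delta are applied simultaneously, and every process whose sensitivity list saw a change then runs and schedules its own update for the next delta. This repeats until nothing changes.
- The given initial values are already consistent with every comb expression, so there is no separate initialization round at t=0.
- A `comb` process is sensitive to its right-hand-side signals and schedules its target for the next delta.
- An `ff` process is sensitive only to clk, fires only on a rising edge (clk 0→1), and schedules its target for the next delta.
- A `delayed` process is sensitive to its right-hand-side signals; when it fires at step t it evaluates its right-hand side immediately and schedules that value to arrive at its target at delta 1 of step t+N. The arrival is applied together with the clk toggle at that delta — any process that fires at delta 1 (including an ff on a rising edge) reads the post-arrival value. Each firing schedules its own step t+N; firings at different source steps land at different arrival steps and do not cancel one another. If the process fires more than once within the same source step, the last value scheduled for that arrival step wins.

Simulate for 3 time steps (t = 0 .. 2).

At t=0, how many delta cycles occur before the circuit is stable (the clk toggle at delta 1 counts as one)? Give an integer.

[bits: w0,w3,w5,w1,w7,w2,w4,clk,w9,w6,w8]
t=0: Δ0=00000000000 Δ1=00000001000 Δ2=01000001000 Δ3=01010101000 Δ4=01011101001 Δ5=11011101001 | 5Δ
t=1: Δ0=11011101001 Δ1=11011100001 | 1Δ
t=2: Δ0=11011100001 Δ1=11011101001 | 1Δ

5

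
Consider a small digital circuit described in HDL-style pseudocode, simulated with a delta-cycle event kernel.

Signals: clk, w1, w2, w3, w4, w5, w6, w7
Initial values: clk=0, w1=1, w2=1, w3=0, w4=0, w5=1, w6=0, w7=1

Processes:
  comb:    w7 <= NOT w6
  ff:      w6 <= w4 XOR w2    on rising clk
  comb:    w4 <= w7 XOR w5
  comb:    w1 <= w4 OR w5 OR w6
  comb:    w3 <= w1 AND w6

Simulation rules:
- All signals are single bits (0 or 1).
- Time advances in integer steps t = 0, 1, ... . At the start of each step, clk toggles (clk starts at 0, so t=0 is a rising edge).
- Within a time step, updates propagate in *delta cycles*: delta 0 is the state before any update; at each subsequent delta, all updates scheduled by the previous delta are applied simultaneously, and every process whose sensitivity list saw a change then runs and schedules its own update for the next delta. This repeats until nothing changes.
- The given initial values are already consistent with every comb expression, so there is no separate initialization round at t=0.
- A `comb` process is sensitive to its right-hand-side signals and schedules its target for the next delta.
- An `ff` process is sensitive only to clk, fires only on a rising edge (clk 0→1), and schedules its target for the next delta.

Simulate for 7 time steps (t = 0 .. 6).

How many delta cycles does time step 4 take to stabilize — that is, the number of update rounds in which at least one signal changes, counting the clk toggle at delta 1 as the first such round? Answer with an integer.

t=0 Δ0: w3=0 w2=1 w4=0 w1=1 w5=1 w6=0 w7=1 clk=0
  Δ1: clk:0→1
  Δ2: w6:0→1
  Δ3: w3:0→1, w7:1→0
  Δ4: w4:0→1
  (4Δ to stable)
t=1 Δ0: w3=1 w2=1 w4=1 w1=1 w5=1 w6=1 w7=0 clk=1
  Δ1: clk:1→0
  (1Δ to stable)
t=2 Δ0: w3=1 w2=1 w4=1 w1=1 w5=1 w6=1 w7=0 clk=0
  Δ1: clk:0→1
  Δ2: w6:1→0
  Δ3: w3:1→0, w7:0→1
  Δ4: w4:1→0
  (4Δ to stable)
t=3 Δ0: w3=0 w2=1 w4=0 w1=1 w5=1 w6=0 w7=1 clk=1
  Δ1: clk:1→0
  (1Δ to stable)
t=4 Δ0: w3=0 w2=1 w4=0 w1=1 w5=1 w6=0 w7=1 clk=0
  Δ1: clk:0→1
  Δ2: w6:0→1
  Δ3: w3:0→1, w7:1→0
  Δ4: w4:0→1
  (4Δ to stable)
t=5 Δ0: w3=1 w2=1 w4=1 w1=1 w5=1 w6=1 w7=0 clk=1
  Δ1: clk:1→0
  (1Δ to stable)
t=6 Δ0: w3=1 w2=1 w4=1 w1=1 w5=1 w6=1 w7=0 clk=0
  Δ1: clk:0→1
  Δ2: w6:1→0
  Δ3: w3:1→0, w7:0→1
  Δ4: w4:1→0
  (4Δ to stable)

4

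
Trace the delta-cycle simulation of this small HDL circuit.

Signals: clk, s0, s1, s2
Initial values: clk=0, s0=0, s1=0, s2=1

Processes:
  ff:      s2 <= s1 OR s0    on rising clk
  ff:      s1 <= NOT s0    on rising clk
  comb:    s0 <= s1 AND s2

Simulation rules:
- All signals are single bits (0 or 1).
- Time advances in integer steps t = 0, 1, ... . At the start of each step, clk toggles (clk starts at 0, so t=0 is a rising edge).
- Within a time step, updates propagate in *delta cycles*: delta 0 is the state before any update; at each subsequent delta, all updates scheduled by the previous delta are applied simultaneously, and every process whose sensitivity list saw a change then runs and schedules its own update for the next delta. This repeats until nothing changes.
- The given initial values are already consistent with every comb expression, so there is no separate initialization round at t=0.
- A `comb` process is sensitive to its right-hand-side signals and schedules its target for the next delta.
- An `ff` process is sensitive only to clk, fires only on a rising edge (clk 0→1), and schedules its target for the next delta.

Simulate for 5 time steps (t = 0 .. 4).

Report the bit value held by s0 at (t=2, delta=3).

1

t0.Δ0 s0=0 s2=1 s1=0 clk=0
t0.Δ1 s0=0 s2=1 s1=0 clk=1
t0.Δ2 s0=0 s2=0 s1=1 clk=1
t1.Δ0 s0=0 s2=0 s1=1 clk=1
t1.Δ1 s0=0 s2=0 s1=1 clk=0
t2.Δ0 s0=0 s2=0 s1=1 clk=0
t2.Δ1 s0=0 s2=0 s1=1 clk=1
t2.Δ2 s0=0 s2=1 s1=1 clk=1
t2.Δ3 s0=1 s2=1 s1=1 clk=1
t3.Δ0 s0=1 s2=1 s1=1 clk=1
t3.Δ1 s0=1 s2=1 s1=1 clk=0
t4.Δ0 s0=1 s2=1 s1=1 clk=0
t4.Δ1 s0=1 s2=1 s1=1 clk=1
t4.Δ2 s0=1 s2=1 s1=0 clk=1
t4.Δ3 s0=0 s2=1 s1=0 clk=1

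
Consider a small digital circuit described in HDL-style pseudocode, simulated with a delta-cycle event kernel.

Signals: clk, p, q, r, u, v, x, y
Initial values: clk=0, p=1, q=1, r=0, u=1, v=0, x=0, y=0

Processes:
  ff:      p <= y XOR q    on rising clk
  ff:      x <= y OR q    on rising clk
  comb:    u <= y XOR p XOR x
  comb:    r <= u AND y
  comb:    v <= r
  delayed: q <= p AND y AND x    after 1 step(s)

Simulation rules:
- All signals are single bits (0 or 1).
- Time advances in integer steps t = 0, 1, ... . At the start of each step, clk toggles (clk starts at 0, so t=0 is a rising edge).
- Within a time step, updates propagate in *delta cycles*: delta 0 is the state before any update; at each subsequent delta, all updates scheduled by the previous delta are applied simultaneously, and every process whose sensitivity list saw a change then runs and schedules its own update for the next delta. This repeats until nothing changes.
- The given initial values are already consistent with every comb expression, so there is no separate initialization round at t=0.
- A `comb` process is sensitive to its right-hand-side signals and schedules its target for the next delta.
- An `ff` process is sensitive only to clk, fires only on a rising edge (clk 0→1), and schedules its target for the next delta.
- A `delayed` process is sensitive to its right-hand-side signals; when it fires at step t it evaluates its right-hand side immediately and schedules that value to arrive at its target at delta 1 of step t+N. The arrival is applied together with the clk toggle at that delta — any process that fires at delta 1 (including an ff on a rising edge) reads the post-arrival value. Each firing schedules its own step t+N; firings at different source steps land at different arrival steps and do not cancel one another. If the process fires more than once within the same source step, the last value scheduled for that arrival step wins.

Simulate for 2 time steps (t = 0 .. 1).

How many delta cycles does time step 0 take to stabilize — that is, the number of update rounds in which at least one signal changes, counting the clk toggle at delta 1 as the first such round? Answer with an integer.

3

t=0 Δ0: u=1 x=0 clk=0 p=1 v=0 y=0 r=0 q=1
  Δ1: clk:0→1
  Δ2: x:0→1
  Δ3: u:1→0
  (3Δ to stable)
t=1 Δ0: u=0 x=1 clk=1 p=1 v=0 y=0 r=0 q=1
  Δ1: clk:1→0, q:1→0
  (1Δ to stable)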